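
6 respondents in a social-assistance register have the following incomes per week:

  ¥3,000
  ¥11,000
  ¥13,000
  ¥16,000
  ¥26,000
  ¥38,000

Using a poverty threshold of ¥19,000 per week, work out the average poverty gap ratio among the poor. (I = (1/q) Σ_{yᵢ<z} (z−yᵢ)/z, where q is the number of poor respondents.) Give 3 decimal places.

Incomes under z: ¥3,000, ¥11,000, ¥13,000, ¥16,000 (q = 4 of N = 6).
Relative gaps: 0.8421, 0.4211, 0.3158, 0.1579; sum = 1.736842.
The income-gap ratio divides by q (the poor only): 1.736842 / 4 = 0.434.

0.434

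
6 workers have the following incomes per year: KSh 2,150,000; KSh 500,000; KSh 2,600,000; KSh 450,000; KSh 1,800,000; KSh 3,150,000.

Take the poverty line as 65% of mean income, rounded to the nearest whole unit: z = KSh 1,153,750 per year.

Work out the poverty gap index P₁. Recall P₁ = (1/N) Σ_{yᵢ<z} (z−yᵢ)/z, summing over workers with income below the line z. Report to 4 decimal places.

Below the line: KSh 450,000, KSh 500,000 (q = 2 of N = 6).
Relative gaps: (1153750−450000)/1153750 = 0.6100; (1153750−500000)/1153750 = 0.5666.
Sum of shortfalls = 1.176598; P₁ averages over all N: 1.176598 / 6 = 0.1961.

0.1961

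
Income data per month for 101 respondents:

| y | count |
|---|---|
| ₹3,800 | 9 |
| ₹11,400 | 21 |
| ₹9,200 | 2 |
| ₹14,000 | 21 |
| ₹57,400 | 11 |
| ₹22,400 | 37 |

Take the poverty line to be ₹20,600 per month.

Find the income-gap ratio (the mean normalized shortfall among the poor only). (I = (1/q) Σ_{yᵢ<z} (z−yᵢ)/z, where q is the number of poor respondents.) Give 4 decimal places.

0.4633

Poor units: 9×₹3,800, 2×₹9,200, 21×₹11,400, 21×₹14,000 (q = 53 of N = 101).
Relative gaps: 0.8155 (×9), 0.5534 (×2), 0.4466 (×21), 0.3204 (×21); sum = 24.553398.
The income-gap ratio divides by q (the poor only): 24.553398 / 53 = 0.4633.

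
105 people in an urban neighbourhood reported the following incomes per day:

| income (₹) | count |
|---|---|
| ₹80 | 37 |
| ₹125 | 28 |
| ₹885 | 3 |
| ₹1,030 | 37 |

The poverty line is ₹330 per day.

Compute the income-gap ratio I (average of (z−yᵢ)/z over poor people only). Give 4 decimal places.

Below z: 37×₹80, 28×₹125 (q = 65 of N = 105).
Shortfall ratios (z−y)/z: 0.7576 (×37), 0.6212 (×28); sum = 45.424242.
The income-gap ratio divides by q (the poor only): 45.424242 / 65 = 0.6988.

0.6988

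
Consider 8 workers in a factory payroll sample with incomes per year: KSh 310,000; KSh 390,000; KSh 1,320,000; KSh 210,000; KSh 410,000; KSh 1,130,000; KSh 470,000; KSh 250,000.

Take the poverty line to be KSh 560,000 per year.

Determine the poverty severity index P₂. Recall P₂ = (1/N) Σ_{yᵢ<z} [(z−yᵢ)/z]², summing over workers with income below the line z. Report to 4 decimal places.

Poor units: KSh 210,000, KSh 250,000, KSh 310,000, KSh 390,000, KSh 410,000, KSh 470,000 (q = 6 of N = 8).
Gap ratios (z−y)/z: (560000−210000)/560000 = 0.6250; (560000−250000)/560000 = 0.5536; (560000−310000)/560000 = 0.4464; (560000−390000)/560000 = 0.3036; (560000−410000)/560000 = 0.2679; (560000−470000)/560000 = 0.1607.
Squared: 0.3906; 0.3064; 0.1993; 0.0922; 0.0717; 0.0258.
Sum = 1.086097; P₂ = 1.086097 / 8 = 0.1358.

0.1358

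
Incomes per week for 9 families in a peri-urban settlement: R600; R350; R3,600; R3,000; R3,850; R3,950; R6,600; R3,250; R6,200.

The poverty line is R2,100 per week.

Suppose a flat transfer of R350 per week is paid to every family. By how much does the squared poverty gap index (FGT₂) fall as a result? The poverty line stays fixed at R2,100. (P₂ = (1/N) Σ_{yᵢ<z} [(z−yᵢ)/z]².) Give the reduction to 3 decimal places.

0.051

Before: below the line — R350, R600; squared poverty gap index (FGT₂) = 0.13385.
After the R350 transfer: below the line — R700, R950; squared poverty gap index (FGT₂) = 0.08270.
Reduction = 0.13385 − 0.08270 = 0.051.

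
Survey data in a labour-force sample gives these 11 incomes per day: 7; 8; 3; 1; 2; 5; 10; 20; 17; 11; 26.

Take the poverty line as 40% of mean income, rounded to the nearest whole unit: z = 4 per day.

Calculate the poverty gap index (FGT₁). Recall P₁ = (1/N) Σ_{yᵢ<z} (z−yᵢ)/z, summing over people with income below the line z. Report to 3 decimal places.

Below the line: 1, 2, 3 (q = 3 of N = 11).
Gap ratios (z−y)/z: (4−1)/4 = 0.7500; (4−2)/4 = 0.5000; (4−3)/4 = 0.2500.
Σ = 1.500000. Dividing by the full population N = 11 gives P₁ = 0.136.

0.136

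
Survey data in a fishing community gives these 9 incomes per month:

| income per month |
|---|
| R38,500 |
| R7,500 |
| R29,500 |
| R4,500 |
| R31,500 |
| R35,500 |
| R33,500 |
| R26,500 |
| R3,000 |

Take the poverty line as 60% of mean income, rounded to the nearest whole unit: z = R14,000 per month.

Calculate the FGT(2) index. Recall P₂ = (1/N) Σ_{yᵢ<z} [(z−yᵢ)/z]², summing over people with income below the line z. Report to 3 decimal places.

0.144

Incomes under z: R3,000, R4,500, R7,500 (q = 3 of N = 9).
Normalized shortfalls: (14000−3000)/14000 = 0.7857; (14000−4500)/14000 = 0.6786; (14000−7500)/14000 = 0.4643.
Squared: 0.6173; 0.4605; 0.2156.
Sum = 1.293367; P₂ = 1.293367 / 9 = 0.144.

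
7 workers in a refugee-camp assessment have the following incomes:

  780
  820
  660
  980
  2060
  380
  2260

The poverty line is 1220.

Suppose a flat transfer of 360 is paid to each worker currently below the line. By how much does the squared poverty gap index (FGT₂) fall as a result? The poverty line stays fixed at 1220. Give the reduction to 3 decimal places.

Before: below the line — 380, 660, 780, 820, 980; squared poverty gap index (FGT₂) = 0.13729.
After the 360 transfer: below the line — 740, 1020, 1140, 1180; squared poverty gap index (FGT₂) = 0.02672.
Reduction = 0.13729 − 0.02672 = 0.111.

0.111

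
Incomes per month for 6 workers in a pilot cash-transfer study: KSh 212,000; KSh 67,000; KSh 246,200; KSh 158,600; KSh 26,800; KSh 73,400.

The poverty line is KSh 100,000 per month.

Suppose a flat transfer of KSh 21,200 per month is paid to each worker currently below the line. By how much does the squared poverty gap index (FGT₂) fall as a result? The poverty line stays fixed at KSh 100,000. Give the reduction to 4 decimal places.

Before: below the line — KSh 26,800, KSh 67,000, KSh 73,400; squared poverty gap index (FGT₂) = 0.119247.
After the KSh 21,200 transfer: below the line — KSh 48,000, KSh 88,200, KSh 94,600; squared poverty gap index (FGT₂) = 0.047873.
Reduction = 0.119247 − 0.047873 = 0.0714.

0.0714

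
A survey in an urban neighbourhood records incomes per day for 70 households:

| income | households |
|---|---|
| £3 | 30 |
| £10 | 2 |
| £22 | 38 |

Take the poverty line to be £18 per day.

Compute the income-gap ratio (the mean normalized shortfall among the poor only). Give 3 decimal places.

Below the line: 30×£3, 2×£10 (q = 32 of N = 70).
Relative gaps: 0.8333 (×30), 0.4444 (×2); sum = 25.888889.
The income-gap ratio divides by q (the poor only): 25.888889 / 32 = 0.809.

0.809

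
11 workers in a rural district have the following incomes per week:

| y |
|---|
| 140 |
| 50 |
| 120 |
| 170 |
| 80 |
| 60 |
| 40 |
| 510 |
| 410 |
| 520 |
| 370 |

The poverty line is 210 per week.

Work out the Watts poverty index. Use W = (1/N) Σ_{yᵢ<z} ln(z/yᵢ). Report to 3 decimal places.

0.590

Incomes under z: 40, 50, 60, 80, 120, 140, 170 (q = 7 of N = 11).
Log shortfalls: ln(210/40) = 1.6582; ln(210/50) = 1.4351; ln(210/60) = 1.2528; ln(210/80) = 0.9651; ln(210/120) = 0.5596; ln(210/140) = 0.4055; ln(210/170) = 0.2113.
W = 6.487546 / 11 = 0.590.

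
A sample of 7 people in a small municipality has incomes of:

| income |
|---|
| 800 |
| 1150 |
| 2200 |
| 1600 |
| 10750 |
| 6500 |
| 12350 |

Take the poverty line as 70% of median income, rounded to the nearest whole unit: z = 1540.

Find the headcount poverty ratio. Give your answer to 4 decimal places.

0.2857

2 of the 7 people have income below 1540.
H = 2/7 = 0.2857.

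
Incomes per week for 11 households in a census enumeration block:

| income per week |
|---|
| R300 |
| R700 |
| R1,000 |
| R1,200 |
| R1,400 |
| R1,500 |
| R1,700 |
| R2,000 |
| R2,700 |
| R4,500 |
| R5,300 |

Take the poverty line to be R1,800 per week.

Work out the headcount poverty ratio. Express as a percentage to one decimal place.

63.6%

7 of the 11 households have income below R1,800.
H = 7/11 = 63.6%.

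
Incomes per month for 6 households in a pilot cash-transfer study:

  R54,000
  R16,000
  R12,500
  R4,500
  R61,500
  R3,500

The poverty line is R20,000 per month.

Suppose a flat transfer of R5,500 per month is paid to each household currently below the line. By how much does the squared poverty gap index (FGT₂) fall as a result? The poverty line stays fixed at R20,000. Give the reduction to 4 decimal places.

Before: below the line — R3,500, R4,500, R12,500, R16,000; squared poverty gap index (FGT₂) = 0.243646.
After the R5,500 transfer: below the line — R9,000, R10,000, R18,000; squared poverty gap index (FGT₂) = 0.093750.
Reduction = 0.243646 − 0.093750 = 0.1499.

0.1499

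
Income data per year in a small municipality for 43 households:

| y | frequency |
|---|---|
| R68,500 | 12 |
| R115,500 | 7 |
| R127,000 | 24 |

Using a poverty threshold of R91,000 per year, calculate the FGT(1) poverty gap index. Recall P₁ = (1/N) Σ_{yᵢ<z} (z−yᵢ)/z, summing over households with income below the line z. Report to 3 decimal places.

0.069

Incomes under z: 12×R68,500 (q = 12 of N = 43).
Relative gaps: (91000−68500)/91000 = 0.2473 (×12).
Σ = 2.967033. Dividing by the full population N = 43 gives P₁ = 0.069.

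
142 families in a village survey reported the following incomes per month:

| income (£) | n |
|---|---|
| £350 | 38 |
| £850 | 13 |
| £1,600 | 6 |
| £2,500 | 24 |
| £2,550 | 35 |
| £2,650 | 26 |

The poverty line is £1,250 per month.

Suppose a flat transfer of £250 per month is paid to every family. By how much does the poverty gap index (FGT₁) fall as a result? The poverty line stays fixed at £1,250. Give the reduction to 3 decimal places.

0.072

Before: below the line — 38×£350, 13×£850; poverty gap index (FGT₁) = 0.22197.
After the £250 transfer: below the line — 38×£600, 13×£1,100; poverty gap index (FGT₁) = 0.15014.
Reduction = 0.22197 − 0.15014 = 0.072.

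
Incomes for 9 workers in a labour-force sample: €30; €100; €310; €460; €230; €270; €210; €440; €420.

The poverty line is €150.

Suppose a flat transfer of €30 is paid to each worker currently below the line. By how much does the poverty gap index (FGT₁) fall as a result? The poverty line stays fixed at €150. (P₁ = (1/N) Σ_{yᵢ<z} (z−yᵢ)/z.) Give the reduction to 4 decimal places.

0.0444

Before: below the line — €30, €100; poverty gap index (FGT₁) = 0.125926.
After the €30 transfer: below the line — €60, €130; poverty gap index (FGT₁) = 0.081481.
Reduction = 0.125926 − 0.081481 = 0.0444.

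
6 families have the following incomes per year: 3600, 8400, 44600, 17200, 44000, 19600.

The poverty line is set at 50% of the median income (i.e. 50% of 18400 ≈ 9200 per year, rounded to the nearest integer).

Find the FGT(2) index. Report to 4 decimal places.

0.0630

Incomes under z: 3600, 8400 (q = 2 of N = 6).
Shortfall ratios: (9200−3600)/9200 = 0.6087; (9200−8400)/9200 = 0.0870.
Squared: 0.3705; 0.0076.
Sum = 0.378072; P₂ = 0.378072 / 6 = 0.0630.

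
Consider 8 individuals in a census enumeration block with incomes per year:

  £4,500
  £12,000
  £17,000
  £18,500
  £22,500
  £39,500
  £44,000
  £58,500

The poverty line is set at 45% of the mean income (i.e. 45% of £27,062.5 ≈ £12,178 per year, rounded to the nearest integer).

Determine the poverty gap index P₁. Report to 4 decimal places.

0.0806

Below z: £4,500, £12,000 (q = 2 of N = 8).
Gap ratios (z−y)/z: (12178−4500)/12178 = 0.6305; (12178−12000)/12178 = 0.0146.
Σ = 0.645098. Dividing by the full population N = 8 gives P₁ = 0.0806.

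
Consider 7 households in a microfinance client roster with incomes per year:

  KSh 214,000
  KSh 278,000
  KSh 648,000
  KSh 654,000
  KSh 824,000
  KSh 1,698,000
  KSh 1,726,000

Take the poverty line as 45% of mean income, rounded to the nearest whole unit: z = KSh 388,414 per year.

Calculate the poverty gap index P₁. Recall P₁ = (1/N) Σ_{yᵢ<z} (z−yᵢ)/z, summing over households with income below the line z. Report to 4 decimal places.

0.1048

Below the line: KSh 214,000, KSh 278,000 (q = 2 of N = 7).
Shortfall ratios: (388414−214000)/388414 = 0.4490; (388414−278000)/388414 = 0.2843.
Sum of shortfalls = 0.733310; P₁ averages over all N: 0.733310 / 7 = 0.1048.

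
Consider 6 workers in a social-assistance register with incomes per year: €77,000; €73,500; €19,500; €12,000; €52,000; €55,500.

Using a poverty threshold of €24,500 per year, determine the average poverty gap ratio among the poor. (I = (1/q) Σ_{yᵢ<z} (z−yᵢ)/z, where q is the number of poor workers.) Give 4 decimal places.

0.3571

Incomes under z: €12,000, €19,500 (q = 2 of N = 6).
Shortfall ratios (z−y)/z: 0.5102, 0.2041; sum = 0.714286.
I averages over the q = 2 poor units only: 0.714286 / 2 = 0.3571.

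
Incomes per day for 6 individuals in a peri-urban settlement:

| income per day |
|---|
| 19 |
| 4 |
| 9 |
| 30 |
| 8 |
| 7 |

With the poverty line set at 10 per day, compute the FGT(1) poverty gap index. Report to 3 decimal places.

0.200

Below z: 4, 7, 8, 9 (q = 4 of N = 6).
Normalized shortfalls: (10−4)/10 = 0.6000; (10−7)/10 = 0.3000; (10−8)/10 = 0.2000; (10−9)/10 = 0.1000.
Sum of shortfalls = 1.200000; P₁ averages over all N: 1.200000 / 6 = 0.200.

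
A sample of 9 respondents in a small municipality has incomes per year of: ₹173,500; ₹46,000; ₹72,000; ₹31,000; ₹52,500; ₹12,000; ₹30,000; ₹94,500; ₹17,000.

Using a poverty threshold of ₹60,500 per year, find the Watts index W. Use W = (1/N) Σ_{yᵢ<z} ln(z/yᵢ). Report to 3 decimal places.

0.519

Below the line: ₹12,000, ₹17,000, ₹30,000, ₹31,000, ₹46,000, ₹52,500 (q = 6 of N = 9).
ln(z/y) terms: ln(60500/12000) = 1.6177; ln(60500/17000) = 1.2694; ln(60500/30000) = 0.7014; ln(60500/31000) = 0.6687; ln(60500/46000) = 0.2740; ln(60500/52500) = 0.1418.
W = 4.673101 / 9 = 0.519.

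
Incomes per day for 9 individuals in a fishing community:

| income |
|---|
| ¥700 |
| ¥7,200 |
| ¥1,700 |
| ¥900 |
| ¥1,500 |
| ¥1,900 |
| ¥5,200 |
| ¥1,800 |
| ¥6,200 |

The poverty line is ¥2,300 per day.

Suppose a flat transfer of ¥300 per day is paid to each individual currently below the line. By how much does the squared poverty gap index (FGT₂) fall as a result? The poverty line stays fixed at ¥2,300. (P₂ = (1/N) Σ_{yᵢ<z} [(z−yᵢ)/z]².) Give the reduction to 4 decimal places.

Before: below the line — ¥700, ¥900, ¥1,500, ¥1,700, ¥1,800, ¥1,900; squared poverty gap index (FGT₂) = 0.124554.
After the ¥300 transfer: below the line — ¥1,000, ¥1,200, ¥1,800, ¥2,000, ¥2,100, ¥2,200; squared poverty gap index (FGT₂) = 0.069103.
Reduction = 0.124554 − 0.069103 = 0.0555.

0.0555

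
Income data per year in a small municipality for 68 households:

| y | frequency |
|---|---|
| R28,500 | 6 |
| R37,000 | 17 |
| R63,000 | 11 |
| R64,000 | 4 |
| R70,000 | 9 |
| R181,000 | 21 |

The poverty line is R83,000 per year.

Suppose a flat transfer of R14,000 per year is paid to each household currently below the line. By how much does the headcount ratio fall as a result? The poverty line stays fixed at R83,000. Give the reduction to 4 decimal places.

Before: below the line — 6×R28,500, 17×R37,000, 11×R63,000, 4×R64,000, 9×R70,000; headcount ratio = 0.691176.
After the R14,000 transfer: below the line — 6×R42,500, 17×R51,000, 11×R77,000, 4×R78,000; headcount ratio = 0.558824.
Reduction = 0.691176 − 0.558824 = 0.1324.

0.1324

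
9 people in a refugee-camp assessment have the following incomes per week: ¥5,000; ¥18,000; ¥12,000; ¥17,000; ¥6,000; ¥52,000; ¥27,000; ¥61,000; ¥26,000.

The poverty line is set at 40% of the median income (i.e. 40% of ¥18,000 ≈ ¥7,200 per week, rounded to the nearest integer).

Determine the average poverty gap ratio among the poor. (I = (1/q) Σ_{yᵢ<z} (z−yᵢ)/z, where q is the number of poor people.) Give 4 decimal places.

0.2361

Poor units: ¥5,000, ¥6,000 (q = 2 of N = 9).
Relative gaps: 0.3056, 0.1667; sum = 0.472222.
I averages over the q = 2 poor units only: 0.472222 / 2 = 0.2361.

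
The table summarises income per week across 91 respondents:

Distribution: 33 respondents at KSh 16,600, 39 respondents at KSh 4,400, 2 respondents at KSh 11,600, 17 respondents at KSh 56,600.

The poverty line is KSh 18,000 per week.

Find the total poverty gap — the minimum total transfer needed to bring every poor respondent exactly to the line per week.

Incomes under z: 39×KSh 4,400, 2×KSh 11,600, 33×KSh 16,600 (q = 74 of N = 91).
Individual gaps: 39×(18000−4400) = 530400; 2×(18000−11600) = 12800; 33×(18000−16600) = 46200.
Aggregate gap = KSh 589,400.

KSh 589,400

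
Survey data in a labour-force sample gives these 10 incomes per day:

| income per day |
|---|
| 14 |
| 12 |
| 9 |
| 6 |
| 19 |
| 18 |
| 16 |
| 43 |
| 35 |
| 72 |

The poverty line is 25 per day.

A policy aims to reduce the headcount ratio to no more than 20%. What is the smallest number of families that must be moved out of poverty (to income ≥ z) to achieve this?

Currently q = 7 of N = 10 are below the line (H = 0.700).
A headcount ratio of at most 20% allows at most ⌊0.20 × 10⌋ = 2 poor families.
So at least 7 − 2 = 5 must be lifted.

5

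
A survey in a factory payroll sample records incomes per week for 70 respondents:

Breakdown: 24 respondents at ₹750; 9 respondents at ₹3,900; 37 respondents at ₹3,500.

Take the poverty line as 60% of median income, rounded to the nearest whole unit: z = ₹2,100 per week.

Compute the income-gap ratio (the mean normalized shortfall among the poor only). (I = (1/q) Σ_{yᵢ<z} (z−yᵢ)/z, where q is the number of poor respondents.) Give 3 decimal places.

Below z: 24×₹750 (q = 24 of N = 70).
Relative gaps: 0.6429 (×24); sum = 15.428571.
I averages over the q = 24 poor units only: 15.428571 / 24 = 0.643.

0.643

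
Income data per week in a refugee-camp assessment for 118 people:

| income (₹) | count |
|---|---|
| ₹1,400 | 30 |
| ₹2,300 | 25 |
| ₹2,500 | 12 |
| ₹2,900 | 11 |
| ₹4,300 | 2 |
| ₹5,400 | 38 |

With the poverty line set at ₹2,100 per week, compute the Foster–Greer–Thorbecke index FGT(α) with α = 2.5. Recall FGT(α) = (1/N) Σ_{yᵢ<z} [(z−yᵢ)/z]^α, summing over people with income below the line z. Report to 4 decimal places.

0.0163

Poor units: 30×₹1,400 (q = 30 of N = 118).
Gap ratios (z−y)/z: (2100−1400)/2100 = 0.3333 (×30).
Raised to α = 2.5: 0.06415 (×30).
Sum = 1.924501; FGT(2.5) = 1.924501 / 118 = 0.0163.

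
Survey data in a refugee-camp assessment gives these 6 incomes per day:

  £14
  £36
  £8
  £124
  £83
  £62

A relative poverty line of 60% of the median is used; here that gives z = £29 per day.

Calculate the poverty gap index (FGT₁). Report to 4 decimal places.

Poor units: £8, £14 (q = 2 of N = 6).
Relative gaps: (29−8)/29 = 0.7241; (29−14)/29 = 0.5172.
Σ = 1.241379. Dividing by the full population N = 6 gives P₁ = 0.2069.

0.2069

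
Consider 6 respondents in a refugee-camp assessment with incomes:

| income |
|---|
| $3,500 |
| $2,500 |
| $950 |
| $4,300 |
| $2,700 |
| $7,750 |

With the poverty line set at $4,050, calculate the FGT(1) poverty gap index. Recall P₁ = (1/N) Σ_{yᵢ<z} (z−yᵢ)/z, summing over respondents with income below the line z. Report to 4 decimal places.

Poor units: $950, $2,500, $2,700, $3,500 (q = 4 of N = 6).
Shortfall ratios: (4050−950)/4050 = 0.7654; (4050−2500)/4050 = 0.3827; (4050−2700)/4050 = 0.3333; (4050−3500)/4050 = 0.1358.
Σ = 1.617284. Dividing by the full population N = 6 gives P₁ = 0.2695.

0.2695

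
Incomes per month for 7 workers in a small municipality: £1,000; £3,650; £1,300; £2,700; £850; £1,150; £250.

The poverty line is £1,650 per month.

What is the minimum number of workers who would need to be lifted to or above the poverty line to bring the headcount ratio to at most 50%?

Currently q = 5 of N = 7 are below the line (H = 0.714).
A headcount ratio of at most 50% allows at most ⌊0.50 × 7⌋ = 3 poor workers.
So at least 5 − 3 = 2 must be lifted.

2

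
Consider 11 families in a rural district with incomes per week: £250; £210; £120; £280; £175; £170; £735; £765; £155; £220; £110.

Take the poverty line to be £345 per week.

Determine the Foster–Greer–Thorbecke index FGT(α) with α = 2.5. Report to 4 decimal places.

0.1396

Below z: £110, £120, £155, £170, £175, £210, £220, £250, £280 (q = 9 of N = 11).
Normalized shortfalls: (345−110)/345 = 0.6812; (345−120)/345 = 0.6522; (345−155)/345 = 0.5507; (345−170)/345 = 0.5072; (345−175)/345 = 0.4928; (345−210)/345 = 0.3913; (345−220)/345 = 0.3623; (345−250)/345 = 0.2754; (345−280)/345 = 0.1884.
Raised to α = 2.5: 0.38293; 0.34349; 0.22508; 0.18325; 0.17044; 0.09578; 0.07902; 0.03979; 0.01541.
Sum = 1.535187; FGT(2.5) = 1.535187 / 11 = 0.1396.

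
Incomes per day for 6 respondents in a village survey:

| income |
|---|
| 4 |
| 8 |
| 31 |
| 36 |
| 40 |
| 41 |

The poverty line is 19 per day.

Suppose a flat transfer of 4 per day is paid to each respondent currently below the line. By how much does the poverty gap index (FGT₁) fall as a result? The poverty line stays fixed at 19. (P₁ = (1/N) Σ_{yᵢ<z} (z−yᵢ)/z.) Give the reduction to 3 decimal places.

Before: below the line — 4, 8; poverty gap index (FGT₁) = 0.22807.
After the 4 transfer: below the line — 8, 12; poverty gap index (FGT₁) = 0.15789.
Reduction = 0.22807 − 0.15789 = 0.070.

0.070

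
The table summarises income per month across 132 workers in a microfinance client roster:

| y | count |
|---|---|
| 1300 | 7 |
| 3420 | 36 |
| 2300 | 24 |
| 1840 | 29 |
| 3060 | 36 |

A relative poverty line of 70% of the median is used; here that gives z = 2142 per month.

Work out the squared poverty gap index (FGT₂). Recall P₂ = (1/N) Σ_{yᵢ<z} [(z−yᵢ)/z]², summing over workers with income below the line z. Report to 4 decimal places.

0.0126

Incomes under z: 7×1300, 29×1840 (q = 36 of N = 132).
Gap ratios (z−y)/z: (2142−1300)/2142 = 0.3931 (×7); (2142−1840)/2142 = 0.1410 (×29).
Squared: 0.1545 (×7); 0.0199 (×29).
Sum = 1.658106; P₂ = 1.658106 / 132 = 0.0126.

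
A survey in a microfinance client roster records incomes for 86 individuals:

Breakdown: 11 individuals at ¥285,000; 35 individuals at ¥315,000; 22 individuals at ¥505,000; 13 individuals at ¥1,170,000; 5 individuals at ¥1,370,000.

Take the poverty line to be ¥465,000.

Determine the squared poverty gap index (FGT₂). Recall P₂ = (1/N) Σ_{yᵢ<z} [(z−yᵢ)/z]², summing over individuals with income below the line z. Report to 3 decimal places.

0.062

Below z: 11×¥285,000, 35×¥315,000 (q = 46 of N = 86).
Relative gaps: (465000−285000)/465000 = 0.3871 (×11); (465000−315000)/465000 = 0.3226 (×35).
Squared: 0.1498 (×11); 0.1041 (×35).
Sum = 5.290323; P₂ = 5.290323 / 86 = 0.062.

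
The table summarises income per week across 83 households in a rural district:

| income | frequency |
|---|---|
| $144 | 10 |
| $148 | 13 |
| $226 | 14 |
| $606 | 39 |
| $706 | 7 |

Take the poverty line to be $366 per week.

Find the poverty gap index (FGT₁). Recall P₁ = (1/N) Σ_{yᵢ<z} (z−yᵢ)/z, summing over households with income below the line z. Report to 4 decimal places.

0.2309

Poor units: 10×$144, 13×$148, 14×$226 (q = 37 of N = 83).
Normalized shortfalls: (366−144)/366 = 0.6066 (×10); (366−148)/366 = 0.5956 (×13); (366−226)/366 = 0.3825 (×14).
Σ = 19.163934. Dividing by the full population N = 83 gives P₁ = 0.2309.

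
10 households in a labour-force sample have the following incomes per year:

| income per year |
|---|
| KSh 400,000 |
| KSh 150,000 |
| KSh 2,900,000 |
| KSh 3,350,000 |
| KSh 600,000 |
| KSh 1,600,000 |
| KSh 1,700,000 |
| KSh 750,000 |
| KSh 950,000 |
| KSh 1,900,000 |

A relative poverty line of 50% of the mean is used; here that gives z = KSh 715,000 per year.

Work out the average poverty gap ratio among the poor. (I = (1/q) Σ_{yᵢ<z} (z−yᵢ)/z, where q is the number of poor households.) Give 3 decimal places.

0.464

Below z: KSh 150,000, KSh 400,000, KSh 600,000 (q = 3 of N = 10).
Relative gaps: 0.7902, 0.4406, 0.1608; sum = 1.391608.
I averages over the q = 3 poor units only: 1.391608 / 3 = 0.464.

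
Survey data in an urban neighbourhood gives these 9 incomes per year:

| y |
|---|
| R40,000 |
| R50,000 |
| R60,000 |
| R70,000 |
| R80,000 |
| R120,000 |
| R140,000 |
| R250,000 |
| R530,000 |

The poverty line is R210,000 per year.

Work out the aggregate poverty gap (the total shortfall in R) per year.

Below z: R40,000, R50,000, R60,000, R70,000, R80,000, R120,000, R140,000 (q = 7 of N = 9).
Individual gaps: 210000−40000 = 170000; 210000−50000 = 160000; 210000−60000 = 150000; 210000−70000 = 140000; 210000−80000 = 130000; 210000−120000 = 90000; 210000−140000 = 70000.
Aggregate gap = R910,000.

R910,000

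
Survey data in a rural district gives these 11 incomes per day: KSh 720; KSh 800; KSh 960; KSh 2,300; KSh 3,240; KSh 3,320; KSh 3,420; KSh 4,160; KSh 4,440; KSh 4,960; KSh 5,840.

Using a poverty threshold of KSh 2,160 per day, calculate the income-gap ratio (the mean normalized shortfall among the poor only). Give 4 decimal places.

0.6173

Below z: KSh 720, KSh 800, KSh 960 (q = 3 of N = 11).
Shortfall ratios (z−y)/z: 0.6667, 0.6296, 0.5556; sum = 1.851852.
I averages over the q = 3 poor units only: 1.851852 / 3 = 0.6173.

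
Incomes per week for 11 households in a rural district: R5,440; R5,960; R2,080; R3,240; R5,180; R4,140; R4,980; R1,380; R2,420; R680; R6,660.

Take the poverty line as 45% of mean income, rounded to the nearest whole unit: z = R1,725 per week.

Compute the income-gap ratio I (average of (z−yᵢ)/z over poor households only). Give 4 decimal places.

0.4029

Below z: R680, R1,380 (q = 2 of N = 11).
Relative gaps: 0.6058, 0.2000; sum = 0.805797.
I averages over the q = 2 poor units only: 0.805797 / 2 = 0.4029.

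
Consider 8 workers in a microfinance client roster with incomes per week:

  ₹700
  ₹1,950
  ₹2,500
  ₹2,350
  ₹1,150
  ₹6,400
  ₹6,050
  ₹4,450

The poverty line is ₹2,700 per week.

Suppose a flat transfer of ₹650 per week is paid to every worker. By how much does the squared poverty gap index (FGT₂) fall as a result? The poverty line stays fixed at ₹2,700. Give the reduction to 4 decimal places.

0.0769

Before: below the line — ₹700, ₹1,150, ₹1,950, ₹2,350, ₹2,500; squared poverty gap index (FGT₂) = 0.122214.
After the ₹650 transfer: below the line — ₹1,350, ₹1,800, ₹2,600; squared poverty gap index (FGT₂) = 0.045310.
Reduction = 0.122214 − 0.045310 = 0.0769.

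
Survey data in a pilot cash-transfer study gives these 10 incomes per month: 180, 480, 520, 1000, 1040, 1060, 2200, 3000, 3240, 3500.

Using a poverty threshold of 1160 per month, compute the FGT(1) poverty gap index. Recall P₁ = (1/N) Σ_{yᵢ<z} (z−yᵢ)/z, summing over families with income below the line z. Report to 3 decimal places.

0.231

Below the line: 180, 480, 520, 1000, 1040, 1060 (q = 6 of N = 10).
Gap ratios (z−y)/z: (1160−180)/1160 = 0.8448; (1160−480)/1160 = 0.5862; (1160−520)/1160 = 0.5517; (1160−1000)/1160 = 0.1379; (1160−1040)/1160 = 0.1034; (1160−1060)/1160 = 0.0862.
Σ = 2.310345. Dividing by the full population N = 10 gives P₁ = 0.231.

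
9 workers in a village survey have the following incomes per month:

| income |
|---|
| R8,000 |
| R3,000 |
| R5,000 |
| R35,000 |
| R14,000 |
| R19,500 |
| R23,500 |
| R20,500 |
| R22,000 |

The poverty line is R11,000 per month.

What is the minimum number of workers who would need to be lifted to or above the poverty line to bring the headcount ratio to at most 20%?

Currently q = 3 of N = 9 are below the line (H = 0.333).
A headcount ratio of at most 20% allows at most ⌊0.20 × 9⌋ = 1 poor workers.
So at least 3 − 1 = 2 must be lifted.

2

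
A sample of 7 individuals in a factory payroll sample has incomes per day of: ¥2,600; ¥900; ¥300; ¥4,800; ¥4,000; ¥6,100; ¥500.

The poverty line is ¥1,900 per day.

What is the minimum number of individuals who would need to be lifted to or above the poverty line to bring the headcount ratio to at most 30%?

3 of the 7 individuals are poor, so H = 3/7 = 0.429.
A headcount ratio of at most 30% allows at most ⌊0.30 × 7⌋ = 2 poor individuals.
So at least 3 − 2 = 1 must be lifted.

1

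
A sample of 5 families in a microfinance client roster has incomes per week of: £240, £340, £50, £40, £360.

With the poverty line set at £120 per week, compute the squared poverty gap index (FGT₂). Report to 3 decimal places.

Poor units: £40, £50 (q = 2 of N = 5).
Normalized shortfalls: (120−40)/120 = 0.6667; (120−50)/120 = 0.5833.
Squared: 0.4444; 0.3403.
Sum = 0.784722; P₂ = 0.784722 / 5 = 0.157.

0.157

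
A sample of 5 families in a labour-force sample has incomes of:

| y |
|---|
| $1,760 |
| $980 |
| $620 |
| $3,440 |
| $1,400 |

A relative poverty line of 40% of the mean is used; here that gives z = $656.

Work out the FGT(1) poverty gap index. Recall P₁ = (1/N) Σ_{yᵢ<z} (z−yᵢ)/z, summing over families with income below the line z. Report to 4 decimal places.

Incomes under z: $620 (q = 1 of N = 5).
Normalized shortfalls: (656−620)/656 = 0.0549.
Sum of shortfalls = 0.054878; P₁ averages over all N: 0.054878 / 5 = 0.0110.

0.0110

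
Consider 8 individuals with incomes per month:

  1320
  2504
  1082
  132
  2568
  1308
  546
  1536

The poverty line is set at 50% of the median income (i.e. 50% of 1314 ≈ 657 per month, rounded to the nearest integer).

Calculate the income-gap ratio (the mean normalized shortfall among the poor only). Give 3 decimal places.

0.484

Poor units: 132, 546 (q = 2 of N = 8).
Relative gaps: 0.7991, 0.1689; sum = 0.968037.
I averages over the q = 2 poor units only: 0.968037 / 2 = 0.484.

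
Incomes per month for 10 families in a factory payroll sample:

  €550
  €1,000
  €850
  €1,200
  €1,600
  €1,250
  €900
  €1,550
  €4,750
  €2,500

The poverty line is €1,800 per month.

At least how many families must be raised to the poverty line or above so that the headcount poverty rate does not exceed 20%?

6

8 of the 10 families are poor, so H = 8/10 = 0.800.
A headcount ratio of at most 20% allows at most ⌊0.20 × 10⌋ = 2 poor families.
So at least 8 − 2 = 6 must be lifted.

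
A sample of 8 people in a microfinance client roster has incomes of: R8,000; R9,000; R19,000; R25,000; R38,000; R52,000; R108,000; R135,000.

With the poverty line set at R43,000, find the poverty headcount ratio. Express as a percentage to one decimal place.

62.5%

5 of the 8 people have income below R43,000.
H = 5/8 = 62.5%.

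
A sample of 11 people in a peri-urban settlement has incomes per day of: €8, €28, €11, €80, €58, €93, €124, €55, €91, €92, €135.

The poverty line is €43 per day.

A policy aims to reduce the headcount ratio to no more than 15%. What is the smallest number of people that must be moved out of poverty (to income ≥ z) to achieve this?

Currently q = 3 of N = 11 are below the line (H = 0.273).
A headcount ratio of at most 15% allows at most ⌊0.15 × 11⌋ = 1 poor people.
So at least 3 − 1 = 2 must be lifted.

2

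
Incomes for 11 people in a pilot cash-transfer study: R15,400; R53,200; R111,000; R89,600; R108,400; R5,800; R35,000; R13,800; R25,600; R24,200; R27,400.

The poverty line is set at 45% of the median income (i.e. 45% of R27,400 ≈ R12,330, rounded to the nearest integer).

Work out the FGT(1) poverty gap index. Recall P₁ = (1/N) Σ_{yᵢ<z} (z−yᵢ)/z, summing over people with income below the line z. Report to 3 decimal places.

0.048

Below the line: R5,800 (q = 1 of N = 11).
Relative gaps: (12330−5800)/12330 = 0.5296.
Σ = 0.529603. Dividing by the full population N = 11 gives P₁ = 0.048.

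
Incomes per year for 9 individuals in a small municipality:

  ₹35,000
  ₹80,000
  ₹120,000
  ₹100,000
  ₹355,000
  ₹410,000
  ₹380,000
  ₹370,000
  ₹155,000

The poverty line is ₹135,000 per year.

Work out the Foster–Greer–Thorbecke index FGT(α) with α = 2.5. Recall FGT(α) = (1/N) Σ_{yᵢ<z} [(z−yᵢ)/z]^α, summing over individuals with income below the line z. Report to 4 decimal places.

Poor units: ₹35,000, ₹80,000, ₹100,000, ₹120,000 (q = 4 of N = 9).
Relative gaps: (135000−35000)/135000 = 0.7407; (135000−80000)/135000 = 0.4074; (135000−100000)/135000 = 0.2593; (135000−120000)/135000 = 0.1111.
Raised to α = 2.5: 0.47224; 0.10594; 0.03422; 0.00412.
Sum = 0.616526; FGT(2.5) = 0.616526 / 9 = 0.0685.

0.0685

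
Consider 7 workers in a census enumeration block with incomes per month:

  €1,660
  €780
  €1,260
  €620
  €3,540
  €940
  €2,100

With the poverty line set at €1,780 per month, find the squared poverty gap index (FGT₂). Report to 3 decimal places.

Incomes under z: €620, €780, €940, €1,260, €1,660 (q = 5 of N = 7).
Gap ratios (z−y)/z: (1780−620)/1780 = 0.6517; (1780−780)/1780 = 0.5618; (1780−940)/1780 = 0.4719; (1780−1260)/1780 = 0.2921; (1780−1660)/1780 = 0.0674.
Squared: 0.4247; 0.3156; 0.2227; 0.0853; 0.0045.
Sum = 1.052897; P₂ = 1.052897 / 7 = 0.150.

0.150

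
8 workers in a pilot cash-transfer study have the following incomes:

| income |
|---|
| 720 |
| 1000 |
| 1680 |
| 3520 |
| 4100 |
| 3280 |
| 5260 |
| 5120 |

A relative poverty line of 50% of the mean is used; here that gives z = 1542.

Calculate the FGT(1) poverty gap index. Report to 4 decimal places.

Below the line: 720, 1000 (q = 2 of N = 8).
Relative gaps: (1542−720)/1542 = 0.5331; (1542−1000)/1542 = 0.3515.
Σ = 0.884565. Dividing by the full population N = 8 gives P₁ = 0.1106.

0.1106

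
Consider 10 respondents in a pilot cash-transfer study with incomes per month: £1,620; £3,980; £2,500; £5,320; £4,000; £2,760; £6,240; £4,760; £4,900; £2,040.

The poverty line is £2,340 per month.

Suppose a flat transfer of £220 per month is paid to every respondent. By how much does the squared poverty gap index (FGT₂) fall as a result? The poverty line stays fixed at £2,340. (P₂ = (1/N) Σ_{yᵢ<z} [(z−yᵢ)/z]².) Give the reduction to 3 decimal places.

Before: below the line — £1,620, £2,040; squared poverty gap index (FGT₂) = 0.01111.
After the £220 transfer: below the line — £1,840, £2,260; squared poverty gap index (FGT₂) = 0.00468.
Reduction = 0.01111 − 0.00468 = 0.006.

0.006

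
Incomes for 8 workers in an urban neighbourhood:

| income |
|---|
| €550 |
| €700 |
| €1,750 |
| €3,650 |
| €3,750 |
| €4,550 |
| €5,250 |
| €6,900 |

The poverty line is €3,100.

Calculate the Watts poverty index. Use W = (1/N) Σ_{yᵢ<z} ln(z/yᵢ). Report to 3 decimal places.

Below z: €550, €700, €1,750 (q = 3 of N = 8).
Log gaps: ln(3100/550) = 1.7292; ln(3100/700) = 1.4881; ln(3100/1750) = 0.5718.
W = 3.789102 / 8 = 0.474.

0.474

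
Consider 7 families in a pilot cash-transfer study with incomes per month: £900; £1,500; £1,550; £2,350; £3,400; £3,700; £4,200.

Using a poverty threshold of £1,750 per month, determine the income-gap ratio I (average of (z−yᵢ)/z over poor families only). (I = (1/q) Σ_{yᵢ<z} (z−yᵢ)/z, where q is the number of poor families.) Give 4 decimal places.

0.2476

Poor units: £900, £1,500, £1,550 (q = 3 of N = 7).
Relative gaps: 0.4857, 0.1429, 0.1143; sum = 0.742857.
I averages over the q = 3 poor units only: 0.742857 / 3 = 0.2476.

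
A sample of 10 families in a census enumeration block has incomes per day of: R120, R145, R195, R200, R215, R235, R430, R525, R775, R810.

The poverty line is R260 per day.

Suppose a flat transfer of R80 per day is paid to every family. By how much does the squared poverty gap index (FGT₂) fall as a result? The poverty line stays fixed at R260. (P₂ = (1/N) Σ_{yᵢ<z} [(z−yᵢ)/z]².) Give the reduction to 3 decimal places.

0.057

Before: below the line — R120, R145, R195, R200, R215, R235; squared poverty gap index (FGT₂) = 0.06405.
After the R80 transfer: below the line — R200, R225; squared poverty gap index (FGT₂) = 0.00714.
Reduction = 0.06405 − 0.00714 = 0.057.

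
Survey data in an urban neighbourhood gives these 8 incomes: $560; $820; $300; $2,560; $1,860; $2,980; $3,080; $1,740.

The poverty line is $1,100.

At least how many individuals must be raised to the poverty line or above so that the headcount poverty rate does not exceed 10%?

3 of the 8 individuals are poor, so H = 3/8 = 0.375.
A headcount ratio of at most 10% allows at most ⌊0.10 × 8⌋ = 0 poor individuals.
So at least 3 − 0 = 3 must be lifted.

3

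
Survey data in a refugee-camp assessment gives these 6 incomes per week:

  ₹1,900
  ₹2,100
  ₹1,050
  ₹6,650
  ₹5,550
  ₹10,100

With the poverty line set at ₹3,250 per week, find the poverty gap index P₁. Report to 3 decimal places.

0.241

Below the line: ₹1,050, ₹1,900, ₹2,100 (q = 3 of N = 6).
Relative gaps: (3250−1050)/3250 = 0.6769; (3250−1900)/3250 = 0.4154; (3250−2100)/3250 = 0.3538.
Σ = 1.446154. Dividing by the full population N = 6 gives P₁ = 0.241.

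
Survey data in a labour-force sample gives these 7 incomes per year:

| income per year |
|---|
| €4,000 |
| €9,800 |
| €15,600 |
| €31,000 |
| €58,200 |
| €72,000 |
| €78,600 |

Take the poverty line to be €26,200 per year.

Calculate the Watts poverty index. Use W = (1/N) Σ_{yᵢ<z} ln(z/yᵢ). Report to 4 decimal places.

0.4830

Incomes under z: €4,000, €9,800, €15,600 (q = 3 of N = 7).
Log gaps: ln(26200/4000) = 1.8795; ln(26200/9800) = 0.9834; ln(26200/15600) = 0.5185.
W = 3.381331 / 7 = 0.4830.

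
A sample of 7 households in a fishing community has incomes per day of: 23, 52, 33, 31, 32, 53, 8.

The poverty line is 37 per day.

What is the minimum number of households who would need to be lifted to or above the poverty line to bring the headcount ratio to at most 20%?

4

Currently q = 5 of N = 7 are below the line (H = 0.714).
A headcount ratio of at most 20% allows at most ⌊0.20 × 7⌋ = 1 poor households.
So at least 5 − 1 = 4 must be lifted.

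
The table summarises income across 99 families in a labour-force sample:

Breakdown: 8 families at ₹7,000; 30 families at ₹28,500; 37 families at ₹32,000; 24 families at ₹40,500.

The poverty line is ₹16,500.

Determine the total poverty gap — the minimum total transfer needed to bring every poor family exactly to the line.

Below the line: 8×₹7,000 (q = 8 of N = 99).
Individual gaps: 8×(16500−7000) = 76000.
Aggregate gap = ₹76,000.

₹76,000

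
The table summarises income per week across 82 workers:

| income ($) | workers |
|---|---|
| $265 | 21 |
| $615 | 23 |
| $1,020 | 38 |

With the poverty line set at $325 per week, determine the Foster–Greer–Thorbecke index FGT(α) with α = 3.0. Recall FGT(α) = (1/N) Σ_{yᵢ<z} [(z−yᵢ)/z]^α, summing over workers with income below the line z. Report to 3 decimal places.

Below the line: 21×$265 (q = 21 of N = 82).
Relative gaps: (325−265)/325 = 0.1846 (×21).
Raised to α = 3.0: 0.00629 (×21).
Sum = 0.132137; FGT(3.0) = 0.132137 / 82 = 0.002.

0.002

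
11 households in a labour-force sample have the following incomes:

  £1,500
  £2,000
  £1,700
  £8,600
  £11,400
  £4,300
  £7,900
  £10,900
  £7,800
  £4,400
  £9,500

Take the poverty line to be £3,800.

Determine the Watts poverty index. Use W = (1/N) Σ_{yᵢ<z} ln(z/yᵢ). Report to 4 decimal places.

Below the line: £1,500, £1,700, £2,000 (q = 3 of N = 11).
Log shortfalls: ln(3800/1500) = 0.9295; ln(3800/1700) = 0.8044; ln(3800/2000) = 0.6419.
W = 2.375763 / 11 = 0.2160.

0.2160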